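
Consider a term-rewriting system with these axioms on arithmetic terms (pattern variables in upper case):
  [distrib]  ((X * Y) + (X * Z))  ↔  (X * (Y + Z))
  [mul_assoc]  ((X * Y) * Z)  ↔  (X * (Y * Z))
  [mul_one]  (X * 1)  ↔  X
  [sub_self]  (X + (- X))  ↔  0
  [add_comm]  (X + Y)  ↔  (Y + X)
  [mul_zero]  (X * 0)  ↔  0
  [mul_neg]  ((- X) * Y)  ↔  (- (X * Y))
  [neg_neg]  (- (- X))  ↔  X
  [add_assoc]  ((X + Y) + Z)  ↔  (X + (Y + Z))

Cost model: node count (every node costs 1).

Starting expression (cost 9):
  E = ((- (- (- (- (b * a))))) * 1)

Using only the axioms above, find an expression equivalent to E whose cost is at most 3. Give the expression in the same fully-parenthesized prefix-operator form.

(1) (- (- (b * a)))  =[neg_neg →]=  (b * a)    ⊢ ((- (- (b * a))) * 1)
(2) ((- (- (b * a))) * 1)  =[mul_one →]=  (- (- (b * a)))
(3) (- (- (b * a)))  =[neg_neg →]=  (b * a)    ⊢ cost 3, within 3

(b * a)   [cost 3]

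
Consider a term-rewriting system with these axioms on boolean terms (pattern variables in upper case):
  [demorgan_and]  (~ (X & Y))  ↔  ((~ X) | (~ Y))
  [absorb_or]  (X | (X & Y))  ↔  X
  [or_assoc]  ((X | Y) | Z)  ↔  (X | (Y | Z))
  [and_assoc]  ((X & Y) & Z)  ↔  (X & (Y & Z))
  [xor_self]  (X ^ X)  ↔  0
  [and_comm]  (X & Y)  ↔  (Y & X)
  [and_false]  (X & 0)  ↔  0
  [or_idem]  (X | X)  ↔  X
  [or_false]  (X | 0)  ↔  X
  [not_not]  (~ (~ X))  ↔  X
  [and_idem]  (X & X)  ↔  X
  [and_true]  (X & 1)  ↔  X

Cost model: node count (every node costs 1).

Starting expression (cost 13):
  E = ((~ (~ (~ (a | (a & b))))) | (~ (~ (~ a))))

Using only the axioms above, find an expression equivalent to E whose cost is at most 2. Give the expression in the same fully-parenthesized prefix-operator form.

step 1: absorb_or (→) rewrites (a | (a & b)) into a, now ((~ (~ (~ a))) | (~ (~ (~ a))))
step 2: or_idem (→) rewrites ((~ (~ (~ a))) | (~ (~ (~ a)))) into (~ (~ (~ a)))
step 3: not_not (→) rewrites (~ (~ (~ a))) into (~ a), reaching cost 2 (bound 2)

(~ a)   [cost 2]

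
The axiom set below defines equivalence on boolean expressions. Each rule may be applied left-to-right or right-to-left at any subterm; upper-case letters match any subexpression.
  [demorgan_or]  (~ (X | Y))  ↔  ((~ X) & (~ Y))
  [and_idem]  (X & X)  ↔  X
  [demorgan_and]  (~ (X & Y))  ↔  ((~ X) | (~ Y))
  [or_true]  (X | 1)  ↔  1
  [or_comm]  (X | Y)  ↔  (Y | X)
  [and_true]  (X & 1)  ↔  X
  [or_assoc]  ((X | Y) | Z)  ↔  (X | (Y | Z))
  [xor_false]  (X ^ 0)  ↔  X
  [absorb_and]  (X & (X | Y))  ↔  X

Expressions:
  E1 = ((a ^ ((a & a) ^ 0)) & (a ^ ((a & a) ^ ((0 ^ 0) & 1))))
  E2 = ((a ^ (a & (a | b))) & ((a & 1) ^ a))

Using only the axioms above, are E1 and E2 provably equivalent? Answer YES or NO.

YES

step 1: xor_false (→) rewrites (0 ^ 0) into 0, now ((a ^ ((a & a) ^ 0)) & (a ^ ((a & a) ^ (0 & 1))))
step 2: and_true (→) rewrites (0 & 1) into 0, now ((a ^ ((a & a) ^ 0)) & (a ^ ((a & a) ^ 0)))
step 3: and_idem (→) rewrites ((a ^ ((a & a) ^ 0)) & (a ^ ((a & a) ^ 0))) into (a ^ ((a & a) ^ 0))
step 4: xor_false (→) rewrites ((a & a) ^ 0) into (a & a), now (a ^ (a & a))
step 5: and_idem (→) rewrites (a & a) into a, now (a ^ a)
step 6: and_idem (←) rewrites (a ^ a) into ((a ^ a) & (a ^ a))
step 7: and_true (←) rewrites a into (a & 1), now ((a ^ a) & ((a & 1) ^ a))
step 8: absorb_and (←) rewrites a into (a & (a | b)), which is E2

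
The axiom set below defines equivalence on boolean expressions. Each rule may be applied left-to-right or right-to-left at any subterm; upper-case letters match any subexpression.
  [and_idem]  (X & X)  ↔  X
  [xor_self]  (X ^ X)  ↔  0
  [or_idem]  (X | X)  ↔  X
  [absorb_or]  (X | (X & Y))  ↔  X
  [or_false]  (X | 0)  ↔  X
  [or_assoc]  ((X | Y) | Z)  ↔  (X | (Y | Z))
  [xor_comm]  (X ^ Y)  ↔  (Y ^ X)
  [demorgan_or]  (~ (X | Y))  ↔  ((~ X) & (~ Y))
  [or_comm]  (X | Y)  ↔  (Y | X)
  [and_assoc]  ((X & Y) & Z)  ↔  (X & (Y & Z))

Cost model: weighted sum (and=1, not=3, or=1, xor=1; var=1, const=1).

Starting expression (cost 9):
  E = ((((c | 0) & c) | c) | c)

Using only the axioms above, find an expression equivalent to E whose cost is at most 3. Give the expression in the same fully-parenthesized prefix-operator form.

(c | c)   [cost 3]

(1) (c | 0)  =[or_false →]=  c    ⊢ (((c & c) | c) | c)
(2) ((c & c) | c)  =[or_comm →]=  (c | (c & c))    ⊢ ((c | (c & c)) | c)
(3) (c | (c & c))  =[absorb_or →]=  c    ⊢ cost 3, within 3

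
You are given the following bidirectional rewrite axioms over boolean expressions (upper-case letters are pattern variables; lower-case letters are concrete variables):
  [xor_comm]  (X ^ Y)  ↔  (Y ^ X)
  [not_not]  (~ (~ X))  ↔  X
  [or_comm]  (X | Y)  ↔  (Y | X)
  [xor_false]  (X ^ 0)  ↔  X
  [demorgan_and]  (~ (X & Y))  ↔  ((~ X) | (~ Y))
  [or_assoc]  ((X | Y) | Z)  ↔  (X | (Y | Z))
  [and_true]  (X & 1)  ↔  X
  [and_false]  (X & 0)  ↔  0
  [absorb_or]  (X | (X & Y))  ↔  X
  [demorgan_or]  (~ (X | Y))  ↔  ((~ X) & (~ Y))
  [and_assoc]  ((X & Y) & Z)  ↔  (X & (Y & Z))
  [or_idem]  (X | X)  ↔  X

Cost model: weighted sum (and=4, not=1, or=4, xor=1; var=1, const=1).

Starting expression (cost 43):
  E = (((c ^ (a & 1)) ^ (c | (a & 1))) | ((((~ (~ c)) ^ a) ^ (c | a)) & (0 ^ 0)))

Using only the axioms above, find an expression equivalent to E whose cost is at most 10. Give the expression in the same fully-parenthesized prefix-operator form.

(1) (~ (~ c))  =[not_not →]=  c    ⊢ (((c ^ (a & 1)) ^ (c | (a & 1))) | (((c ^ a) ^ (c | a)) & (0 ^ 0)))
(2) (0 ^ 0)  =[xor_false →]=  0    ⊢ (((c ^ (a & 1)) ^ (c | (a & 1))) | (((c ^ a) ^ (c | a)) & 0))
(3) (a & 1)  =[and_true →]=  a    ⊢ (((c ^ (a & 1)) ^ (c | a)) | (((c ^ a) ^ (c | a)) & 0))
(4) (a & 1)  =[and_true →]=  a    ⊢ (((c ^ a) ^ (c | a)) | (((c ^ a) ^ (c | a)) & 0))
(5) (((c ^ a) ^ (c | a)) | (((c ^ a) ^ (c | a)) & 0))  =[absorb_or →]=  ((c ^ a) ^ (c | a))    ⊢ cost 10, within 10

((c ^ a) ^ (c | a))   [cost 10]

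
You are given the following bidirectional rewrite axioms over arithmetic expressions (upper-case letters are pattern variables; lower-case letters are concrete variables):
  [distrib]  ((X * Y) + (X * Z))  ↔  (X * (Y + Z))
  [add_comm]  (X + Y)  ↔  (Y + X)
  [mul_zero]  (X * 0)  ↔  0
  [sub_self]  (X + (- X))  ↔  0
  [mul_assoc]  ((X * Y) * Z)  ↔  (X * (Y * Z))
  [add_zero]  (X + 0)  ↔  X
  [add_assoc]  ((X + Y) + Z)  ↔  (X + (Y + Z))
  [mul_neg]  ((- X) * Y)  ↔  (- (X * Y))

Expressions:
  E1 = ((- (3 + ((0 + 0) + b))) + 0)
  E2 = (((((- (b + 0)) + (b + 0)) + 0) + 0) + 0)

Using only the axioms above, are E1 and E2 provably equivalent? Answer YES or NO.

Every axiom is a valid identity, so a rewrite proof would force E1 and E2 to agree under every assignment.
At b=0: E1 = -3 but E2 = 0; they differ, so no derivation exists.

NO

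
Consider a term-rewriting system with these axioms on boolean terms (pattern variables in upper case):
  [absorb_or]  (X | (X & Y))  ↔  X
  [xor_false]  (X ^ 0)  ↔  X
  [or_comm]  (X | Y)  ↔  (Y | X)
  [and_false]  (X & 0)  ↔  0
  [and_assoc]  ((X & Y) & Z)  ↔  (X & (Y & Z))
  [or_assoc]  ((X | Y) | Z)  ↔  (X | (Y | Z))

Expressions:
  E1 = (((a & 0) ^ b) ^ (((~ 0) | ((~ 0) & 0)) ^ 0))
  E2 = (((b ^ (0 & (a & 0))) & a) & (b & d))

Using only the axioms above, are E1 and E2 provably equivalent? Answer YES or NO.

The axioms are sound identities: if E1 ↔* E2 then E1 and E2 evaluate identically under any assignment.
Under a=0, b=0, d=0: E1 evaluates to 1, E2 to 0. Distinct ⇒ no rewrite sequence connects them.

NO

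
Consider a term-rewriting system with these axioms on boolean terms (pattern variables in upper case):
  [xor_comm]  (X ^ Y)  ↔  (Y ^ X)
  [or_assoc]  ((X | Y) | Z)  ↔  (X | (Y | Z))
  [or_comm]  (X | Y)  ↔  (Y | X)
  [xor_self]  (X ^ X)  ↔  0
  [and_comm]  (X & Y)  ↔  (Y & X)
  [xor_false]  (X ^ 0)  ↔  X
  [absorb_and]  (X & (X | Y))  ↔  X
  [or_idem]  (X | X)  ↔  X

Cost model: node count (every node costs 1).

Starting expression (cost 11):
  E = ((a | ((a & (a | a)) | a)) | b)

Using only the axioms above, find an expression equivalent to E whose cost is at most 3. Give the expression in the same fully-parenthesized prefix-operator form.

(a | b)   [cost 3]

1. [absorb_and →] (a & (a | a))  →  a;  E = ((a | (a | a)) | b)
2. [or_idem →] (a | a)  →  a;  E = ((a | a) | b)
3. [or_idem →] (a | a)  →  a;  cost 3 ≤ 3, done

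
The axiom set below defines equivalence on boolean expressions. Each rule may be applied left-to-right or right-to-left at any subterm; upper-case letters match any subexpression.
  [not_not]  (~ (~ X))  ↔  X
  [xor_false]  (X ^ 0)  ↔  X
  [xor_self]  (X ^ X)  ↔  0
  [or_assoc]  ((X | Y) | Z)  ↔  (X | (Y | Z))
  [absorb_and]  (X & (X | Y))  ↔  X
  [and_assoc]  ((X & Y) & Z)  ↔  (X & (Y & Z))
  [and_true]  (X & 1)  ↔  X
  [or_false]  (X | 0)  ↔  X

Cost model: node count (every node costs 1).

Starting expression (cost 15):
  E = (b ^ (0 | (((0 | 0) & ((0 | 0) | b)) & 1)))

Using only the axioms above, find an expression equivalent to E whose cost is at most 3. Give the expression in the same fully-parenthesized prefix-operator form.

(1) ((0 | 0) & ((0 | 0) | b))  =[absorb_and →]=  (0 | 0)    ⊢ (b ^ (0 | ((0 | 0) & 1)))
(2) (0 | 0)  =[or_false →]=  0    ⊢ (b ^ (0 | (0 & 1)))
(3) (0 & 1)  =[and_true →]=  0    ⊢ (b ^ (0 | 0))
(4) (0 | 0)  =[or_false →]=  0    ⊢ cost 3, within 3

(b ^ 0)   [cost 3]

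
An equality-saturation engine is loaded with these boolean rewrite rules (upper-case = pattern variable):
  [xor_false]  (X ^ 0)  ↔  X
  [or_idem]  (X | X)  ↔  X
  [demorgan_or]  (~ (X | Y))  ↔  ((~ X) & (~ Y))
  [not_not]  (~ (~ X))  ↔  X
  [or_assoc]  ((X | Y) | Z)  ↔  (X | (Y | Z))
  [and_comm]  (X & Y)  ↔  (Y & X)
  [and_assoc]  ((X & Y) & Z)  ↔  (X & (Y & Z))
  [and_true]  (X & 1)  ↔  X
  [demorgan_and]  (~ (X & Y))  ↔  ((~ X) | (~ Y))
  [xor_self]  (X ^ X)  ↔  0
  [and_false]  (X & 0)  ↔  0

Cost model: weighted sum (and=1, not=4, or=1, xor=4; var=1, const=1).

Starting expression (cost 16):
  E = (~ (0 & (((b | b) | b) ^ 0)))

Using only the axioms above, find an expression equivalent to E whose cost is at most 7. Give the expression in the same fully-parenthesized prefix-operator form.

step 1: or_idem (→) rewrites (b | b) into b, now (~ (0 & ((b | b) ^ 0)))
step 2: or_idem (→) rewrites (b | b) into b, now (~ (0 & (b ^ 0)))
step 3: xor_false (→) rewrites (b ^ 0) into b, reaching cost 7 (bound 7)

(~ (0 & b))   [cost 7]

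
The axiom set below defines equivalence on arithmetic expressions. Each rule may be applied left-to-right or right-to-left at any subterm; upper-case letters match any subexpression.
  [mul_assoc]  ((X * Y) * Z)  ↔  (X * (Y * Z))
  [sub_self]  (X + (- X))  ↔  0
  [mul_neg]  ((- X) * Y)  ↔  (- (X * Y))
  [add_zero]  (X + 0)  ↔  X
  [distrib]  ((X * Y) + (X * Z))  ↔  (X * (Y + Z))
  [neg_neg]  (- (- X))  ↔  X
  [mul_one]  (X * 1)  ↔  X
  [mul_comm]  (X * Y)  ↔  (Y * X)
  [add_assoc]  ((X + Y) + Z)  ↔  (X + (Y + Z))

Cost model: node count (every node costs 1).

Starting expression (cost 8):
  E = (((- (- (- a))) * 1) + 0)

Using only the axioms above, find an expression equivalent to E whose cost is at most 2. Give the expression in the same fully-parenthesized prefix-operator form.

(1) (((- (- (- a))) * 1) + 0)  =[add_zero →]=  ((- (- (- a))) * 1)
(2) (- (- (- a)))  =[neg_neg →]=  (- a)    ⊢ ((- a) * 1)
(3) ((- a) * 1)  =[mul_one →]=  (- a)    ⊢ cost 2, within 2

(- a)   [cost 2]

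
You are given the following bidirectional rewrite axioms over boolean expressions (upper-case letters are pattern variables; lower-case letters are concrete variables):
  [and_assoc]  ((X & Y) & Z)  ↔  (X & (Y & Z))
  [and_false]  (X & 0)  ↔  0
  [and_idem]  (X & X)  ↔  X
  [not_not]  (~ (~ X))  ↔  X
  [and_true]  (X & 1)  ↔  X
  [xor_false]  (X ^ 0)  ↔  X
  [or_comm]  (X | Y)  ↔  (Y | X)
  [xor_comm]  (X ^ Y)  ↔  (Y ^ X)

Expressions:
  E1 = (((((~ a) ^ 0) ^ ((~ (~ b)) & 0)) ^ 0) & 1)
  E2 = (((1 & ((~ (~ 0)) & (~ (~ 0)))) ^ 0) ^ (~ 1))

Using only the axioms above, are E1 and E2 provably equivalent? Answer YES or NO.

All listed rules preserve value, hence provable equivalence implies equal values everywhere; look for a separating assignment.
a=0, b=0 gives E1 ↦ 1, E2 ↦ 0; values differ ⇒ not provably equivalent.

NO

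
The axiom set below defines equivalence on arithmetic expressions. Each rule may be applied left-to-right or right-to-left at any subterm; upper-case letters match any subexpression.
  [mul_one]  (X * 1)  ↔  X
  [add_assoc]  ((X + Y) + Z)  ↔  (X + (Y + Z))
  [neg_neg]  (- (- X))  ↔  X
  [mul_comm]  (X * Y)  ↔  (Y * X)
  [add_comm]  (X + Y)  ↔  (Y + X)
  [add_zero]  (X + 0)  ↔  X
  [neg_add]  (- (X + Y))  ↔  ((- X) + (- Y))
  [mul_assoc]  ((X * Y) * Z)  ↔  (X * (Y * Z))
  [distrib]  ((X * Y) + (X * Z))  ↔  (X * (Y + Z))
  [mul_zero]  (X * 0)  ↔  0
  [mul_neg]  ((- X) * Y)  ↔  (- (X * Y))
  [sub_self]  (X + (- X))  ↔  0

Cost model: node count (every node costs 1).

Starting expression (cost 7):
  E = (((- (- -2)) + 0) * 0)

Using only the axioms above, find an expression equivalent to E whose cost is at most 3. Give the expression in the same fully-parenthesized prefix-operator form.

(-2 * 0)   [cost 3]

1. [neg_neg →] (- (- -2))  →  -2;  E = ((-2 + 0) * 0)
2. [add_zero →] (-2 + 0)  →  -2;  cost 3 ≤ 3, done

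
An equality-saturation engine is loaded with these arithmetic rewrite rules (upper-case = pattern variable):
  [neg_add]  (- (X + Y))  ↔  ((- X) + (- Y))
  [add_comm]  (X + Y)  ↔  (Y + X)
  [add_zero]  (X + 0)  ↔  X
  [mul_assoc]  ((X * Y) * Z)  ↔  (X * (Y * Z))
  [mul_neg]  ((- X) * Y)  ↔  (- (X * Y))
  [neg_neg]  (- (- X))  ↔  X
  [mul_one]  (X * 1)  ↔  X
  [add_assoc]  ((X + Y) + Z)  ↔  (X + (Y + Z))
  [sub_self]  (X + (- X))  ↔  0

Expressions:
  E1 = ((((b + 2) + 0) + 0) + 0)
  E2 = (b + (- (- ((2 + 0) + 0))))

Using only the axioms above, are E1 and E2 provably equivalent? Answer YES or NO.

1. [add_zero →] (((b + 2) + 0) + 0)  →  ((b + 2) + 0);  E1 = (((b + 2) + 0) + 0)
2. [add_zero →] ((b + 2) + 0)  →  (b + 2);  E1 = ((b + 2) + 0)
3. [add_zero →] ((b + 2) + 0)  →  (b + 2)
4. [add_zero ←] 2  →  (2 + 0);  E1 = (b + (2 + 0))
5. [add_zero ←] (2 + 0)  →  ((2 + 0) + 0);  E1 = (b + ((2 + 0) + 0))
6. [neg_neg ←] ((2 + 0) + 0)  →  (- (- ((2 + 0) + 0)));  this is E2

YES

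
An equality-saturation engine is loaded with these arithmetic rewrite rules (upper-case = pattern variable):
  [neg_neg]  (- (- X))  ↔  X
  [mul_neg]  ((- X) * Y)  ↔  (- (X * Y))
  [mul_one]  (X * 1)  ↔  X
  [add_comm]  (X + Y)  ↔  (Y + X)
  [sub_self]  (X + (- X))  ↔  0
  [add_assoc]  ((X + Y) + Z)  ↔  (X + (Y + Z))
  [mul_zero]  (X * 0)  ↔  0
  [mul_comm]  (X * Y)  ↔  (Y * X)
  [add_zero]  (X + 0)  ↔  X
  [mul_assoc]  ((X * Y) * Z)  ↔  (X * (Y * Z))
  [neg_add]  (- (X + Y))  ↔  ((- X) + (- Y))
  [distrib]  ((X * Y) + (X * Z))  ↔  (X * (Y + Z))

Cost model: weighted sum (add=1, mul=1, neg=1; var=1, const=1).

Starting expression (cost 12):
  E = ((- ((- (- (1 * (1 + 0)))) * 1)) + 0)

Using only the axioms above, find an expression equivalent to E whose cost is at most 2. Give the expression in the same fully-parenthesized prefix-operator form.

(1) (- (- (1 * (1 + 0))))  =[neg_neg →]=  (1 * (1 + 0))    ⊢ ((- ((1 * (1 + 0)) * 1)) + 0)
(2) (1 + 0)  =[add_zero →]=  1    ⊢ ((- ((1 * 1) * 1)) + 0)
(3) ((- ((1 * 1) * 1)) + 0)  =[add_zero →]=  (- ((1 * 1) * 1))
(4) (1 * 1)  =[mul_one →]=  1    ⊢ (- (1 * 1))
(5) (1 * 1)  =[mul_one →]=  1    ⊢ cost 2, within 2

(- 1)   [cost 2]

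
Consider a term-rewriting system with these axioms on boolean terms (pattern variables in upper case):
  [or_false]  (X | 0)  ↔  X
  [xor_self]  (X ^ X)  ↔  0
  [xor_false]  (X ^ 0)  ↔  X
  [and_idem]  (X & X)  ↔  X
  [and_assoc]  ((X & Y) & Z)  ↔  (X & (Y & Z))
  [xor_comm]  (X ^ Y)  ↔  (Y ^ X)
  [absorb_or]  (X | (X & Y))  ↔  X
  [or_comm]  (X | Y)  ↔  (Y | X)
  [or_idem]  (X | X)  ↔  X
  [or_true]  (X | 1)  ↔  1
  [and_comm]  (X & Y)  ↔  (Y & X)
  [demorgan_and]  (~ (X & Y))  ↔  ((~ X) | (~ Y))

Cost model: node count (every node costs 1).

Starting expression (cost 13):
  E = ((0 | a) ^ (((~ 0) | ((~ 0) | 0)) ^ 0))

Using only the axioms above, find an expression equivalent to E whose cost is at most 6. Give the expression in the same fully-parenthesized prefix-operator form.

1. [xor_false →] (((~ 0) | ((~ 0) | 0)) ^ 0)  →  ((~ 0) | ((~ 0) | 0));  E = ((0 | a) ^ ((~ 0) | ((~ 0) | 0)))
2. [or_false →] ((~ 0) | 0)  →  (~ 0);  E = ((0 | a) ^ ((~ 0) | (~ 0)))
3. [or_idem →] ((~ 0) | (~ 0))  →  (~ 0);  cost 6 ≤ 6, done

((0 | a) ^ (~ 0))   [cost 6]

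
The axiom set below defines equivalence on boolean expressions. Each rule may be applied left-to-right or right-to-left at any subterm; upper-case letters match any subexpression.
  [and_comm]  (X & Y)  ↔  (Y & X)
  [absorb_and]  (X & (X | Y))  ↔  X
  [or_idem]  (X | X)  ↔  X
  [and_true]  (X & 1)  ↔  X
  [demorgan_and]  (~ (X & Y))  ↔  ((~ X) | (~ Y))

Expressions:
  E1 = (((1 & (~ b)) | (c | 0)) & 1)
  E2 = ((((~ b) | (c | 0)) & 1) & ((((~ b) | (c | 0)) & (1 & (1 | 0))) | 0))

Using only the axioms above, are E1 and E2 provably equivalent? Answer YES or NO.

YES

step 1: and_comm (→) rewrites (1 & (~ b)) into ((~ b) & 1), now ((((~ b) & 1) | (c | 0)) & 1)
step 2: and_true (→) rewrites ((((~ b) & 1) | (c | 0)) & 1) into (((~ b) & 1) | (c | 0))
step 3: and_true (→) rewrites ((~ b) & 1) into (~ b), now ((~ b) | (c | 0))
step 4: and_true (←) rewrites ((~ b) | (c | 0)) into (((~ b) | (c | 0)) & 1)
step 5: absorb_and (←) rewrites (((~ b) | (c | 0)) & 1) into ((((~ b) | (c | 0)) & 1) & ((((~ b) | (c | 0)) & 1) | 0))
step 6: absorb_and (←) rewrites 1 into (1 & (1 | 0)), which is E2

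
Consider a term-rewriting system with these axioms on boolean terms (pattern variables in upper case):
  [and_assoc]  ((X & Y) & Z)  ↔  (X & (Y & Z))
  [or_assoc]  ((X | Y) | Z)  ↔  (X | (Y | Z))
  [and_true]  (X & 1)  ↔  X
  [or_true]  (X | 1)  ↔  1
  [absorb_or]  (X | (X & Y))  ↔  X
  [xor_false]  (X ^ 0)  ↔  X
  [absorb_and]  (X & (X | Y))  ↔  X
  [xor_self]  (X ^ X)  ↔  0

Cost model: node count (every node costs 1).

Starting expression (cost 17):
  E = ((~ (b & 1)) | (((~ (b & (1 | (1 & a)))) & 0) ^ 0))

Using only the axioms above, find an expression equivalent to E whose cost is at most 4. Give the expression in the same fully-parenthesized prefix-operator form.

step 1: absorb_or (→) rewrites (1 | (1 & a)) into 1, now ((~ (b & 1)) | (((~ (b & 1)) & 0) ^ 0))
step 2: xor_false (→) rewrites (((~ (b & 1)) & 0) ^ 0) into ((~ (b & 1)) & 0), now ((~ (b & 1)) | ((~ (b & 1)) & 0))
step 3: absorb_or (→) rewrites ((~ (b & 1)) | ((~ (b & 1)) & 0)) into (~ (b & 1)), reaching cost 4 (bound 4)

(~ (b & 1))   [cost 4]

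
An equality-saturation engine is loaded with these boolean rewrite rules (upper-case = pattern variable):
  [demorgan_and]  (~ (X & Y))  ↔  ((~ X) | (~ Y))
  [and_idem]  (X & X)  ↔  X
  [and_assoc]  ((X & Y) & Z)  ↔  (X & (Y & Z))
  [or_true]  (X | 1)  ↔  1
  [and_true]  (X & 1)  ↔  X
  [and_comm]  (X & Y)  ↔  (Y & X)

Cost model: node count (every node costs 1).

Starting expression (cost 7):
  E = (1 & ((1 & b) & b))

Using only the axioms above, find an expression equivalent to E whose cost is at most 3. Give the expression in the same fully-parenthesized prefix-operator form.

1. [and_comm →] (1 & b)  →  (b & 1);  E = (1 & ((b & 1) & b))
2. [and_true →] (b & 1)  →  b;  E = (1 & (b & b))
3. [and_idem →] (b & b)  →  b;  cost 3 ≤ 3, done

(1 & b)   [cost 3]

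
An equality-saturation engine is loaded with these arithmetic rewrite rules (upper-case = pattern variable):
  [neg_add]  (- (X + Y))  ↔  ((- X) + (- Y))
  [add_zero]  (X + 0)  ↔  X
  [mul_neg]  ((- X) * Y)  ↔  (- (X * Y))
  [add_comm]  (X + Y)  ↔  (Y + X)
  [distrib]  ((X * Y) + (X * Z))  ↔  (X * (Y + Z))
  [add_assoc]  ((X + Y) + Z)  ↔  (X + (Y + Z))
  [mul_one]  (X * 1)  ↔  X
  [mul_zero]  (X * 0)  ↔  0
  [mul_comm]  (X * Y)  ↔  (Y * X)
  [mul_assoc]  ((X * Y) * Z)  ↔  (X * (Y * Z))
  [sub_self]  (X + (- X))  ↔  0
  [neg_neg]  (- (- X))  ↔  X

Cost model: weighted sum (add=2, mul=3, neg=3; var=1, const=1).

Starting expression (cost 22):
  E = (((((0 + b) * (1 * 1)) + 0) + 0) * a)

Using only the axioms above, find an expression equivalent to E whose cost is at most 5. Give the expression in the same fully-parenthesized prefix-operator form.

(b * a)   [cost 5]

(1) ((((0 + b) * (1 * 1)) + 0) + 0)  =[add_zero →]=  (((0 + b) * (1 * 1)) + 0)    ⊢ ((((0 + b) * (1 * 1)) + 0) * a)
(2) (0 + b)  =[add_comm →]=  (b + 0)    ⊢ ((((b + 0) * (1 * 1)) + 0) * a)
(3) (b + 0)  =[add_zero →]=  b    ⊢ (((b * (1 * 1)) + 0) * a)
(4) (1 * 1)  =[mul_one →]=  1    ⊢ (((b * 1) + 0) * a)
(5) (b * 1)  =[mul_one →]=  b    ⊢ ((b + 0) * a)
(6) (b + 0)  =[add_zero →]=  b    ⊢ cost 5, within 5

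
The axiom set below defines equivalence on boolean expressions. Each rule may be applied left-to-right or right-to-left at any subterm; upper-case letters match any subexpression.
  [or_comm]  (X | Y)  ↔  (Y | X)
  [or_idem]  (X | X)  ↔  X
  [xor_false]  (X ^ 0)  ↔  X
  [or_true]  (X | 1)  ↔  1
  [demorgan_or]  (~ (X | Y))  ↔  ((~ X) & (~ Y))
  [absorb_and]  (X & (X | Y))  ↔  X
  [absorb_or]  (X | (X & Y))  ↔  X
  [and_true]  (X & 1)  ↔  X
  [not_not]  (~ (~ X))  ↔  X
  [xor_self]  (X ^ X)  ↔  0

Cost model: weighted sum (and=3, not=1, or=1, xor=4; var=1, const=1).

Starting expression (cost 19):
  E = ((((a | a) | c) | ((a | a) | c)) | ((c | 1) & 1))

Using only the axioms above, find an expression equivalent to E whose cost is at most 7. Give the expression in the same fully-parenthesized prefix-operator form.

1. [or_idem →] (((a | a) | c) | ((a | a) | c))  →  ((a | a) | c);  E = (((a | a) | c) | ((c | 1) & 1))
2. [or_idem →] (a | a)  →  a;  E = ((a | c) | ((c | 1) & 1))
3. [and_true →] ((c | 1) & 1)  →  (c | 1);  cost 7 ≤ 7, done

((a | c) | (c | 1))   [cost 7]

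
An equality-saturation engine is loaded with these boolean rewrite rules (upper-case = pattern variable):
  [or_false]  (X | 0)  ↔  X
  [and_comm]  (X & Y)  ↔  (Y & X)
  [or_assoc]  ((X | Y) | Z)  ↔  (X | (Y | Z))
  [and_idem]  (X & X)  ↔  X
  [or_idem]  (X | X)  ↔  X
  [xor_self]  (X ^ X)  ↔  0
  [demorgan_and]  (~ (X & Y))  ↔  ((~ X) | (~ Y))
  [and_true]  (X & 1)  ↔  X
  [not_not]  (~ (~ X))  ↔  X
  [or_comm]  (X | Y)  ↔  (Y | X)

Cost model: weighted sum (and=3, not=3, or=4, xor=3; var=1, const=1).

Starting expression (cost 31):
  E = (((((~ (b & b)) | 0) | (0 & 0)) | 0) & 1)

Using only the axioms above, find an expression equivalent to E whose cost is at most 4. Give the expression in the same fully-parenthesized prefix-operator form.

(1) ((((~ (b & b)) | 0) | (0 & 0)) | 0)  =[or_false →]=  (((~ (b & b)) | 0) | (0 & 0))    ⊢ ((((~ (b & b)) | 0) | (0 & 0)) & 1)
(2) (0 & 0)  =[and_idem →]=  0    ⊢ ((((~ (b & b)) | 0) | 0) & 1)
(3) ((((~ (b & b)) | 0) | 0) & 1)  =[and_true →]=  (((~ (b & b)) | 0) | 0)
(4) (b & b)  =[and_idem →]=  b    ⊢ (((~ b) | 0) | 0)
(5) ((~ b) | 0)  =[or_false →]=  (~ b)    ⊢ ((~ b) | 0)
(6) ((~ b) | 0)  =[or_false →]=  (~ b)    ⊢ cost 4, within 4

(~ b)   [cost 4]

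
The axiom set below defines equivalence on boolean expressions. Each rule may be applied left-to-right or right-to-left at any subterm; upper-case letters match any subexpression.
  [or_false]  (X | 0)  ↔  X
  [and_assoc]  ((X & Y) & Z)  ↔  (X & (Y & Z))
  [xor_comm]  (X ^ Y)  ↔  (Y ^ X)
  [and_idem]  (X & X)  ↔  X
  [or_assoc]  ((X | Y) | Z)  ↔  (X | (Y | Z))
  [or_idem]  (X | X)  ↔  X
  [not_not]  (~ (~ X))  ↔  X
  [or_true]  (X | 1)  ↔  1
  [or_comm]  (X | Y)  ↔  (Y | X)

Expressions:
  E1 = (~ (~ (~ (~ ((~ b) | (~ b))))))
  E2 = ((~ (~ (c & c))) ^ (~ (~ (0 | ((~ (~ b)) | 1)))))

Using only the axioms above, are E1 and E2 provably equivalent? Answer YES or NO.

All listed rules preserve value, hence provable equivalence implies equal values everywhere; look for a separating assignment.
b=0, c=1 gives E1 ↦ 1, E2 ↦ 0; values differ ⇒ not provably equivalent.

NO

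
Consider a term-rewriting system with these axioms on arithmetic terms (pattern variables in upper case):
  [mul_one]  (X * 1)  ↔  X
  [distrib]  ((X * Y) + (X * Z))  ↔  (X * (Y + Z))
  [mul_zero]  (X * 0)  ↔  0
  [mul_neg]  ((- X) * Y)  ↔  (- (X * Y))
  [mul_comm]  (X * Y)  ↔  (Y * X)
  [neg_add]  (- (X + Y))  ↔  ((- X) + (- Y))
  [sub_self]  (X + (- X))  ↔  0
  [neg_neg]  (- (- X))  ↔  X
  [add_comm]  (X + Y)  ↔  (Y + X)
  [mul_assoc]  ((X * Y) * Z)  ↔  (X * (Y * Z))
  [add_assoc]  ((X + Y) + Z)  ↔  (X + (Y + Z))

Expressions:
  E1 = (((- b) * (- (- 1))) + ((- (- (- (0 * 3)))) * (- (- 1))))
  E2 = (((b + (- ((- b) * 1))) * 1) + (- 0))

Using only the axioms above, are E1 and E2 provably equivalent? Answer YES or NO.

NO

The axioms are sound identities: if E1 ↔* E2 then E1 and E2 evaluate identically under any assignment.
Under b=1: E1 evaluates to -1, E2 to 2. Distinct ⇒ no rewrite sequence connects them.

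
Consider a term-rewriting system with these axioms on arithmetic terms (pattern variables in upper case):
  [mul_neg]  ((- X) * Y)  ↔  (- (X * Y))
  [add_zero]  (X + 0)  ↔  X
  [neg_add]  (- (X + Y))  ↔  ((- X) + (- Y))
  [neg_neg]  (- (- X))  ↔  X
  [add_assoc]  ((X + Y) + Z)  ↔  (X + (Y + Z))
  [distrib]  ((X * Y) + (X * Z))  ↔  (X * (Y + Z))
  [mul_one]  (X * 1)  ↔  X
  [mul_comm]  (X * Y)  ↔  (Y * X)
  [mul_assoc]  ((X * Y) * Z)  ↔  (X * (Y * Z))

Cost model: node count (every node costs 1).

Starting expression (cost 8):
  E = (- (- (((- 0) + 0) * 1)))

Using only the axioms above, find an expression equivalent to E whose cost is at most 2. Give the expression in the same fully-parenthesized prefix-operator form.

(- 0)   [cost 2]

(1) ((- 0) + 0)  =[add_zero →]=  (- 0)    ⊢ (- (- ((- 0) * 1)))
(2) ((- 0) * 1)  =[mul_one →]=  (- 0)    ⊢ (- (- (- 0)))
(3) (- (- 0))  =[neg_neg →]=  0    ⊢ cost 2, within 2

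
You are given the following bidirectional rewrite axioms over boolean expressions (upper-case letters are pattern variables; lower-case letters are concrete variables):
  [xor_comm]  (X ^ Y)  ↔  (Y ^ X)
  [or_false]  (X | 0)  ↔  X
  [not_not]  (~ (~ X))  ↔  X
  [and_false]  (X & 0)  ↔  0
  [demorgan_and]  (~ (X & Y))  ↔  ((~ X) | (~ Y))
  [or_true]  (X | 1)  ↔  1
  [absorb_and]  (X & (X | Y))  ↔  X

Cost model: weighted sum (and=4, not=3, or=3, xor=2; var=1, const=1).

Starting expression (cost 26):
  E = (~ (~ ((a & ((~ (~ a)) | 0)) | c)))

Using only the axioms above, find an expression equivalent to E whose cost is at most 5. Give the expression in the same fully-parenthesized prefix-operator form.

step 1: not_not (→) rewrites (~ (~ ((a & ((~ (~ a)) | 0)) | c))) into ((a & ((~ (~ a)) | 0)) | c)
step 2: not_not (→) rewrites (~ (~ a)) into a, now ((a & (a | 0)) | c)
step 3: absorb_and (→) rewrites (a & (a | 0)) into a, reaching cost 5 (bound 5)

(a | c)   [cost 5]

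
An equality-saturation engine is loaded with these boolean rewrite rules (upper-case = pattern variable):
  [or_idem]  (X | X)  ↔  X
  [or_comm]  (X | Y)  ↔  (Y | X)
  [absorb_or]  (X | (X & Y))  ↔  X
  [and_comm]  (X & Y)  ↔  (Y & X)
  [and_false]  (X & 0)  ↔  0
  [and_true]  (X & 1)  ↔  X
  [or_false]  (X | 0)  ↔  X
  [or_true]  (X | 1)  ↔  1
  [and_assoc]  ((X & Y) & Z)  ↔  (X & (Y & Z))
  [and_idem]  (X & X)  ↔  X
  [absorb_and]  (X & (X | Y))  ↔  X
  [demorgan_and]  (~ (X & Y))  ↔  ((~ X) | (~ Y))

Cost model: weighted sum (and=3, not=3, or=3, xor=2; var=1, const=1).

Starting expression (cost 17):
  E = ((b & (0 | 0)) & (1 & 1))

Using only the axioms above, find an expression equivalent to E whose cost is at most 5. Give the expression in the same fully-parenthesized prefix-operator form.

(b & 0)   [cost 5]

step 1: or_false (→) rewrites (0 | 0) into 0, now ((b & 0) & (1 & 1))
step 2: and_idem (→) rewrites (1 & 1) into 1, now ((b & 0) & 1)
step 3: and_true (→) rewrites ((b & 0) & 1) into (b & 0), reaching cost 5 (bound 5)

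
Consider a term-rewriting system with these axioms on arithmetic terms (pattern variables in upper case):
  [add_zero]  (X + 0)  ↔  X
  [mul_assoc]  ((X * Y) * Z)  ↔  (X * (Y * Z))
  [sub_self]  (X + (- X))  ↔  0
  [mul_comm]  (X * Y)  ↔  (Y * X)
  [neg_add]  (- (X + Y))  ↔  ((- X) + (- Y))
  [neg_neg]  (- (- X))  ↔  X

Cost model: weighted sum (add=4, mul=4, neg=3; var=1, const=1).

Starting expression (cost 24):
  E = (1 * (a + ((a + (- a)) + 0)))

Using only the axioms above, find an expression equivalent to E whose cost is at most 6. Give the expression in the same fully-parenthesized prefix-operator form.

(1) ((a + (- a)) + 0)  =[add_zero →]=  (a + (- a))    ⊢ (1 * (a + (a + (- a))))
(2) (a + (- a))  =[sub_self →]=  0    ⊢ (1 * (a + 0))
(3) (a + 0)  =[add_zero →]=  a    ⊢ cost 6, within 6

(1 * a)   [cost 6]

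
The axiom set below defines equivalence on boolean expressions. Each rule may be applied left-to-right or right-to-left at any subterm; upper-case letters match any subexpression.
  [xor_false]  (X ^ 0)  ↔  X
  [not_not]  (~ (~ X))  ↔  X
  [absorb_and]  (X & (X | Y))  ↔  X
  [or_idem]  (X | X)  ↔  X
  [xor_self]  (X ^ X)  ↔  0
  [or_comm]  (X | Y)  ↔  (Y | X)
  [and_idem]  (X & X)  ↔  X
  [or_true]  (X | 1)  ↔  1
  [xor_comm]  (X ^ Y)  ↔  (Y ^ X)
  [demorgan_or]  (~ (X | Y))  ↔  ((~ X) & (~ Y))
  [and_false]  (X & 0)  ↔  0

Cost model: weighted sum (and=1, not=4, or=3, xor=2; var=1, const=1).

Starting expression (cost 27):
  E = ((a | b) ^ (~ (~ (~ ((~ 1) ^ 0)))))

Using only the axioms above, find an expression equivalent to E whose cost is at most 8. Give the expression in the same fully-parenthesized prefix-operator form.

((a | b) ^ 1)   [cost 8]

1. [xor_false →] ((~ 1) ^ 0)  →  (~ 1);  E = ((a | b) ^ (~ (~ (~ (~ 1)))))
2. [not_not →] (~ (~ (~ 1)))  →  (~ 1);  E = ((a | b) ^ (~ (~ 1)))
3. [not_not →] (~ (~ 1))  →  1;  cost 8 ≤ 8, done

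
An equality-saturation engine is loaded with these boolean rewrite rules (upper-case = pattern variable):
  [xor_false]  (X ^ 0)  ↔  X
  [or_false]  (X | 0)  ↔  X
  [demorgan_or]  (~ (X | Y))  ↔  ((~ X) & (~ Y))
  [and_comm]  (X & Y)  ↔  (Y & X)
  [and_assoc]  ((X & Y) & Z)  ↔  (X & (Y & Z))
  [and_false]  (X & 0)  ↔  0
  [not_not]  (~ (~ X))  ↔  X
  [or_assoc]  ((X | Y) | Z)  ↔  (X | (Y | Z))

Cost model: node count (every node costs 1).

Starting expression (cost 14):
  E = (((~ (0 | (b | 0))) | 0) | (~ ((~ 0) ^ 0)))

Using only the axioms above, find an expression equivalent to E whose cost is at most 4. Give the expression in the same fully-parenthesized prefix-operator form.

(~ (0 | b))   [cost 4]

1. [or_false →] ((~ (0 | (b | 0))) | 0)  →  (~ (0 | (b | 0)));  E = ((~ (0 | (b | 0))) | (~ ((~ 0) ^ 0)))
2. [xor_false →] ((~ 0) ^ 0)  →  (~ 0);  E = ((~ (0 | (b | 0))) | (~ (~ 0)))
3. [not_not →] (~ (~ 0))  →  0;  E = ((~ (0 | (b | 0))) | 0)
4. [or_false →] ((~ (0 | (b | 0))) | 0)  →  (~ (0 | (b | 0)))
5. [or_false →] (b | 0)  →  b;  cost 4 ≤ 4, done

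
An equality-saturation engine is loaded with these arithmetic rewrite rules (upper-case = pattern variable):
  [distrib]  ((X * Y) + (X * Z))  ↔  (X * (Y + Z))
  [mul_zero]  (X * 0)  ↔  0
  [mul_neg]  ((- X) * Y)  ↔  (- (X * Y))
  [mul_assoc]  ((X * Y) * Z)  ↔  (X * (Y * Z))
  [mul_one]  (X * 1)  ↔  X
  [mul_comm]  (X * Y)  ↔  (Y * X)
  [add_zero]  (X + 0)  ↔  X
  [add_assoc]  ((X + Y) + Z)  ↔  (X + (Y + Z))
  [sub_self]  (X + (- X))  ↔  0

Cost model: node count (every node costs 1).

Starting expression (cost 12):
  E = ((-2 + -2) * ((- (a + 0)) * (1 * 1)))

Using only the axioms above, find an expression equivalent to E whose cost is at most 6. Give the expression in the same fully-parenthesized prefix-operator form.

((-2 + -2) * (- a))   [cost 6]

step 1: mul_one (→) rewrites (1 * 1) into 1, now ((-2 + -2) * ((- (a + 0)) * 1))
step 2: mul_one (→) rewrites ((- (a + 0)) * 1) into (- (a + 0)), now ((-2 + -2) * (- (a + 0)))
step 3: add_zero (→) rewrites (a + 0) into a, reaching cost 6 (bound 6)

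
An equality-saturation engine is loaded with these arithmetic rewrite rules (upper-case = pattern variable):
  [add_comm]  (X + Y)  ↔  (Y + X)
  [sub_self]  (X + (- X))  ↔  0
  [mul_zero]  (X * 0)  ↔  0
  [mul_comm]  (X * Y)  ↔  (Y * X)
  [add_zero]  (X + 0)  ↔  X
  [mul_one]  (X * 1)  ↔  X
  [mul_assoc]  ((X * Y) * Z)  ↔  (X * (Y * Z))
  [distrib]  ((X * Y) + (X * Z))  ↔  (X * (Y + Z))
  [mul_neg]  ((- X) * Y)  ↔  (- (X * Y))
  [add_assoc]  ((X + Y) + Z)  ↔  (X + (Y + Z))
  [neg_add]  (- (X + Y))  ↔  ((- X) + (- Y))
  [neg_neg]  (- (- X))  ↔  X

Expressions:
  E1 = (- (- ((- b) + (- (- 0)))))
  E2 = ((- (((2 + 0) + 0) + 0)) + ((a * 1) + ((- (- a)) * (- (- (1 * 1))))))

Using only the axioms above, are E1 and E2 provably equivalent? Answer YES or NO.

NO

The axioms are sound identities: if E1 ↔* E2 then E1 and E2 evaluate identically under any assignment.
Under a=0, b=0: E1 evaluates to 0, E2 to -2. Distinct ⇒ no rewrite sequence connects them.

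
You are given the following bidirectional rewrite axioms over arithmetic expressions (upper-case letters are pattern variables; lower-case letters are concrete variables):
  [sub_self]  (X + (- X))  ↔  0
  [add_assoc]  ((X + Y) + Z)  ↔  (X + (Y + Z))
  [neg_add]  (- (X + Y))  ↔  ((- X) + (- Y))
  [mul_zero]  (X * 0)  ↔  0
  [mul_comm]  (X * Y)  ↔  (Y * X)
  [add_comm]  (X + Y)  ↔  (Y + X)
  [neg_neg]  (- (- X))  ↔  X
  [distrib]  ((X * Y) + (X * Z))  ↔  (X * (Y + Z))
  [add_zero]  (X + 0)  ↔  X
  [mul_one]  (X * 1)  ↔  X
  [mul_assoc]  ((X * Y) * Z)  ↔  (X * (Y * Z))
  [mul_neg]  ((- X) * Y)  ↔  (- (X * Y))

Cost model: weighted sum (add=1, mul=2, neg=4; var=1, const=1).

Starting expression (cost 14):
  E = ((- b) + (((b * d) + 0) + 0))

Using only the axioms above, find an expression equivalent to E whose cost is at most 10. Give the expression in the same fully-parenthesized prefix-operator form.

((- b) + (b * d))   [cost 10]

(1) ((b * d) + 0)  =[add_zero →]=  (b * d)    ⊢ ((- b) + ((b * d) + 0))
(2) ((b * d) + 0)  =[add_zero →]=  (b * d)    ⊢ cost 10, within 10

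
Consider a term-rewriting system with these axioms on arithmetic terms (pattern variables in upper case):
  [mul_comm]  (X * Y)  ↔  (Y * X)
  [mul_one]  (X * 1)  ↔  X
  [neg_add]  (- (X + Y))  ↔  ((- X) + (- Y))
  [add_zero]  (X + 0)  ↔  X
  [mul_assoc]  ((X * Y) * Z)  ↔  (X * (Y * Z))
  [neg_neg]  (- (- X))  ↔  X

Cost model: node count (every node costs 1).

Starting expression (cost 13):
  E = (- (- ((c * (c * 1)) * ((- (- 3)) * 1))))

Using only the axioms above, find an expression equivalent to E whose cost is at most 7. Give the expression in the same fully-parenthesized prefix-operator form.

((c * c) * (3 * 1))   [cost 7]

step 1: mul_one (→) rewrites (c * 1) into c, now (- (- ((c * c) * ((- (- 3)) * 1))))
step 2: neg_neg (→) rewrites (- (- ((c * c) * ((- (- 3)) * 1)))) into ((c * c) * ((- (- 3)) * 1))
step 3: neg_neg (→) rewrites (- (- 3)) into 3, reaching cost 7 (bound 7)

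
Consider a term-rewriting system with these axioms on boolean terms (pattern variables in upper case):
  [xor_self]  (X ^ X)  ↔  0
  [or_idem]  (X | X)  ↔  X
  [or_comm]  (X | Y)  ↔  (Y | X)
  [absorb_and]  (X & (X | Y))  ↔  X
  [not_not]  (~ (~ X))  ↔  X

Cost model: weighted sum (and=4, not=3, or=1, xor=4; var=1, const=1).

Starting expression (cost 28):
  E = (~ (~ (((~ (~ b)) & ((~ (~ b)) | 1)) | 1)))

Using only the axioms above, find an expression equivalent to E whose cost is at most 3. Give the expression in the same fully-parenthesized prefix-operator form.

1. [absorb_and →] ((~ (~ b)) & ((~ (~ b)) | 1))  →  (~ (~ b));  E = (~ (~ ((~ (~ b)) | 1)))
2. [not_not →] (~ (~ ((~ (~ b)) | 1)))  →  ((~ (~ b)) | 1)
3. [not_not →] (~ (~ b))  →  b;  cost 3 ≤ 3, done

(b | 1)   [cost 3]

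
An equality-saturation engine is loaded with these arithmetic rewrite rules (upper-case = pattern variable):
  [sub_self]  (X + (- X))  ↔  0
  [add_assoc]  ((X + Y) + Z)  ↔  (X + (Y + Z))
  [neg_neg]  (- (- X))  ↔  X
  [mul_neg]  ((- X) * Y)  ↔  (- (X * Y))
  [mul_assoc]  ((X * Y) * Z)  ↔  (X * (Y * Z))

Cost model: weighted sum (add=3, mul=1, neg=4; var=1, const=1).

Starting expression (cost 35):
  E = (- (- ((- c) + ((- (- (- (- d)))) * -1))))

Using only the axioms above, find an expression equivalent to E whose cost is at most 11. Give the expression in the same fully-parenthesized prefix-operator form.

(1) (- (- d))  =[neg_neg →]=  d    ⊢ (- (- ((- c) + ((- (- d)) * -1))))
(2) (- (- ((- c) + ((- (- d)) * -1))))  =[neg_neg →]=  ((- c) + ((- (- d)) * -1))
(3) (- (- d))  =[neg_neg →]=  d    ⊢ cost 11, within 11

((- c) + (d * -1))   [cost 11]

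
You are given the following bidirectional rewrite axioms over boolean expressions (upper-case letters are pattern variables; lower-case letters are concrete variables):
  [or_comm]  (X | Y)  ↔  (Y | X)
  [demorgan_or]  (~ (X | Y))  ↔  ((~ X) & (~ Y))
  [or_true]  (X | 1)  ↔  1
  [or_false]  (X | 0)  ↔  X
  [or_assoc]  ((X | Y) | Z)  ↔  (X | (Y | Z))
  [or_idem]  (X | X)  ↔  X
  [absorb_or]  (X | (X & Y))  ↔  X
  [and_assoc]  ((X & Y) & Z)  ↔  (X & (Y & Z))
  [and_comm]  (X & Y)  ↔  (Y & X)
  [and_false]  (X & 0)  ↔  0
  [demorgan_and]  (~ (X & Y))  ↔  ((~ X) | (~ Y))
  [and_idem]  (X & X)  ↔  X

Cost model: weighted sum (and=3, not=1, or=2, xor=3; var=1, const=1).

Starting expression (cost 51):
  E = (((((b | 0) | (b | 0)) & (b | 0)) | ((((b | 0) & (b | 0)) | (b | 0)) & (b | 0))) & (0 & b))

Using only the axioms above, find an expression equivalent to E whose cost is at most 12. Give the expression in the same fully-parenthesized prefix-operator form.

((b | 0) & (0 & b))   [cost 12]

1. [and_idem →] ((b | 0) & (b | 0))  →  (b | 0);  E = (((((b | 0) | (b | 0)) & (b | 0)) | (((b | 0) | (b | 0)) & (b | 0))) & (0 & b))
2. [or_idem →] ((((b | 0) | (b | 0)) & (b | 0)) | (((b | 0) | (b | 0)) & (b | 0)))  →  (((b | 0) | (b | 0)) & (b | 0));  E = ((((b | 0) | (b | 0)) & (b | 0)) & (0 & b))
3. [or_idem →] ((b | 0) | (b | 0))  →  (b | 0);  E = (((b | 0) & (b | 0)) & (0 & b))
4. [and_idem →] ((b | 0) & (b | 0))  →  (b | 0);  cost 12 ≤ 12, done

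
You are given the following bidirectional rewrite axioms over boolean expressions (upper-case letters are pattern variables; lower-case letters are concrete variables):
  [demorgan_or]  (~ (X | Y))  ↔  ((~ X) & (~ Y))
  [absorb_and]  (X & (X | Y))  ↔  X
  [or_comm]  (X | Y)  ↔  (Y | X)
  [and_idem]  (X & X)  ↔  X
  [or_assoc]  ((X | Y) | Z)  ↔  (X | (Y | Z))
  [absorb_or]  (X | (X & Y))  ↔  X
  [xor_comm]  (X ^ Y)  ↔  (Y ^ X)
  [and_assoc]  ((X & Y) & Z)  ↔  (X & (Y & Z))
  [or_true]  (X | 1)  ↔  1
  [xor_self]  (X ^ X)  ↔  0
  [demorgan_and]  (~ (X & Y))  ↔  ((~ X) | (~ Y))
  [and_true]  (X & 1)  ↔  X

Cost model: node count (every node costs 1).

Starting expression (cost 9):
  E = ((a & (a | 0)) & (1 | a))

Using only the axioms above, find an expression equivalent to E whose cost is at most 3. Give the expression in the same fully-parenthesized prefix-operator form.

step 1: or_comm (→) rewrites (1 | a) into (a | 1), now ((a & (a | 0)) & (a | 1))
step 2: absorb_and (→) rewrites (a & (a | 0)) into a, now (a & (a | 1))
step 3: or_true (→) rewrites (a | 1) into 1, reaching cost 3 (bound 3)

(a & 1)   [cost 3]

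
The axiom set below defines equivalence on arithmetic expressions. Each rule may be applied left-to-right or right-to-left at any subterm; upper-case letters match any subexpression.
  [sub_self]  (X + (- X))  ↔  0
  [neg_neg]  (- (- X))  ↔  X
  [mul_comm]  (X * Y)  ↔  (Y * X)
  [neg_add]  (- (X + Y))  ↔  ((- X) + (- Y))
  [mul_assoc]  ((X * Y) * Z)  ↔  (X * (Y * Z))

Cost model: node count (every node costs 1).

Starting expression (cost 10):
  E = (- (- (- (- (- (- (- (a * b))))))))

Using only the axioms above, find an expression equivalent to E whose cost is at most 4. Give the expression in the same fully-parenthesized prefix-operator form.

(- (a * b))   [cost 4]

step 1: neg_neg (→) rewrites (- (- (- (- (a * b))))) into (- (- (a * b))), now (- (- (- (- (- (a * b))))))
step 2: neg_neg (→) rewrites (- (- (- (- (- (a * b)))))) into (- (- (- (a * b))))
step 3: neg_neg (→) rewrites (- (- (- (a * b)))) into (- (a * b)), reaching cost 4 (bound 4)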